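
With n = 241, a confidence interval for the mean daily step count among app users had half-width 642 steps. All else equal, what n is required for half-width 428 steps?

543

Margin of error scales as 1/√n, so n₂ = n₁·(E₁/E₂)².
n₂ = 241 × (642/428)² = 241 × 2.25 = 542.25
Round up: n₂ = 543.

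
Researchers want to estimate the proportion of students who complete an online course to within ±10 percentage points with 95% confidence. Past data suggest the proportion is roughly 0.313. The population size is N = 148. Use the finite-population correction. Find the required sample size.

For a proportion with margin E = 0.1 at 95% confidence, z = 1.960.
n = p̂(1−p̂)(z/E)² = 0.313 × 0.687 × (1.960/0.1)² = 82.61 — call this n₀.
Finite-population correction with N = 148: n = n₀ / (1 + (n₀−1)/N) = 82.61 / 1.551 = 53.26
Round up: n = 54.

54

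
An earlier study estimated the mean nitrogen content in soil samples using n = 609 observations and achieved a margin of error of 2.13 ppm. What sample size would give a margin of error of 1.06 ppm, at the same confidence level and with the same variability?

n = 2460

Margin of error scales as 1/√n, so n₂ = n₁·(E₁/E₂)².
n₂ = 609 × (2.13/1.06)² = 609 × 4.038 = 2459.14
Round up: n₂ = 2460.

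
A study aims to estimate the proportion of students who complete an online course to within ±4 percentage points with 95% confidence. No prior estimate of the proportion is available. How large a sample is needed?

601

For a proportion with margin E = 0.04 at 95% confidence, z = 1.960.
With no prior estimate, use p = 0.5, which maximizes p(1−p) at 0.25.
n = 0.25 × (z/E)² = 0.25 × (1.960/0.04)² = 600.25
Round up: n = 601.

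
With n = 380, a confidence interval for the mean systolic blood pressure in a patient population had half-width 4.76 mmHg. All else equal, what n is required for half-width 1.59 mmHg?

Margin of error scales as 1/√n, so n₂ = n₁·(E₁/E₂)².
n₂ = 380 × (4.76/1.59)² = 380 × 8.962 = 3405.56
Round up: n₂ = 3406.

n = 3406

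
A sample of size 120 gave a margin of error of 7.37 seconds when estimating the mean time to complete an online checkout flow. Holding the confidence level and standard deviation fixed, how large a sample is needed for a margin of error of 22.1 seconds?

14

Margin of error scales as 1/√n, so n₂ = n₁·(E₁/E₂)².
n₂ = 120 × (7.37/22.1)² = 120 × 0.1112 = 13.34
Round up: n₂ = 14.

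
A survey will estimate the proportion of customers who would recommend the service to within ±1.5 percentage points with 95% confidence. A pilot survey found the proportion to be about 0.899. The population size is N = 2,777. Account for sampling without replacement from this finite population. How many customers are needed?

996

For a proportion with margin E = 0.015 at 95% confidence, z = 1.960.
n = p̂(1−p̂)(z/E)² = 0.899 × 0.101 × (1.960/0.015)² = 1550.28 — call this n₀.
Finite-population correction with N = 2,777: n = n₀ / (1 + (n₀−1)/N) = 1550.28 / 1.558 = 995.04
Round up: n = 996.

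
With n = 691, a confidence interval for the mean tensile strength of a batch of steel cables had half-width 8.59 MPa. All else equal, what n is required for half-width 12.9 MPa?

Margin of error scales as 1/√n, so n₂ = n₁·(E₁/E₂)².
n₂ = 691 × (8.59/12.9)² = 691 × 0.4434 = 306.39
Round up: n₂ = 307.

307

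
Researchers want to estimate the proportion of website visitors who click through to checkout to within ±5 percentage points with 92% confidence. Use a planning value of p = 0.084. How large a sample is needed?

For a proportion with margin E = 0.05 at 92% confidence, z = 1.751.
n = p̂(1−p̂)(z/E)² = 0.084 × 0.916 × (1.751/0.05)² = 94.36
Round up: n = 95.

n = 95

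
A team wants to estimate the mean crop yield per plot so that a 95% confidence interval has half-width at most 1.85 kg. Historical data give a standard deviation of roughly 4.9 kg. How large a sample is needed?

For a mean, the margin of error is E = z·σ/√n, so n = (zσ/E)².
At 95% confidence, z = 1.960.
n = (1.960 × 4.9 / 1.85)² = 26.95
Round up: n = 27.

n = 27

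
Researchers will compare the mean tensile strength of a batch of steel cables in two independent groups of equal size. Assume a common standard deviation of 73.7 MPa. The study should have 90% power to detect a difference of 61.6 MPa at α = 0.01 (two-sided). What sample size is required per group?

43 per group

For two equal groups, n per group = 2·((z_{α/2} + z_β)·σ/δ)².
z_{α/2} = 2.576; z_β = 1.282 (power 90%).
n = 2 × (3.858 × 73.7 / 61.6)² = 2 × 21.31 = 42.62
Round up: n = 43 per group.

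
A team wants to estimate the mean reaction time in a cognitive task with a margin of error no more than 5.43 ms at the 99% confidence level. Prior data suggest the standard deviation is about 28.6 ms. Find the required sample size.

185

For a mean, the margin of error is E = z·σ/√n, so n = (zσ/E)².
At 99% confidence, z = 2.576.
n = (2.576 × 28.6 / 5.43)² = 184.09
Round up: n = 185.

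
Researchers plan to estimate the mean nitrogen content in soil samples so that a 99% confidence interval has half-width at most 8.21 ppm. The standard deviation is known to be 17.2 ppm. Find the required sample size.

30

For a mean, the margin of error is E = z·σ/√n, so n = (zσ/E)².
At 99% confidence, z = 2.576.
n = (2.576 × 17.2 / 8.21)² = 29.12
Round up: n = 30.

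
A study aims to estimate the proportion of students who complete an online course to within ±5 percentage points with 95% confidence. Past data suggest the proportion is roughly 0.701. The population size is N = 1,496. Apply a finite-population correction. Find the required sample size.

266

For a proportion with margin E = 0.05 at 95% confidence, z = 1.960.
n = p̂(1−p̂)(z/E)² = 0.701 × 0.299 × (1.960/0.05)² = 322.08 — call this n₀.
Finite-population correction with N = 1,496: n = n₀ / (1 + (n₀−1)/N) = 322.08 / 1.215 = 265.09
Round up: n = 266.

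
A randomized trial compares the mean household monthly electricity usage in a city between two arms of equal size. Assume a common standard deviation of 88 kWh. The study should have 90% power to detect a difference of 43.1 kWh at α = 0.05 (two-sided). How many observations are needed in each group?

88 per group

For two equal groups, n per group = 2·((z_{α/2} + z_β)·σ/δ)².
z_{α/2} = 1.960; z_β = 1.282 (power 90%).
n = 2 × (3.242 × 88 / 43.1)² = 2 × 43.82 = 87.64
Round up: n = 88 per group.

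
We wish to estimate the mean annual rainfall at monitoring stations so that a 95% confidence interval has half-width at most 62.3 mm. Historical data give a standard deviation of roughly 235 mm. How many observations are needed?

For a mean, the margin of error is E = z·σ/√n, so n = (zσ/E)².
At 95% confidence, z = 1.960.
n = (1.960 × 235 / 62.3)² = 54.66
Round up: n = 55.

55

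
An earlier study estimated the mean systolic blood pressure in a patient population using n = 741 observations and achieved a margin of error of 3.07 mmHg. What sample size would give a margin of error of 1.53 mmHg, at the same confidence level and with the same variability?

2984

Margin of error scales as 1/√n, so n₂ = n₁·(E₁/E₂)².
n₂ = 741 × (3.07/1.53)² = 741 × 4.026 = 2983.27
Round up: n₂ = 2984.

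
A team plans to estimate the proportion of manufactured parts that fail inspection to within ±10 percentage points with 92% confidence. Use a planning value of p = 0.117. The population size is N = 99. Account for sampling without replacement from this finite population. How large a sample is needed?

25

For a proportion with margin E = 0.1 at 92% confidence, z = 1.751.
n = p̂(1−p̂)(z/E)² = 0.117 × 0.883 × (1.751/0.1)² = 31.68 — call this n₀.
Finite-population correction with N = 99: n = n₀ / (1 + (n₀−1)/N) = 31.68 / 1.31 = 24.18
Round up: n = 25.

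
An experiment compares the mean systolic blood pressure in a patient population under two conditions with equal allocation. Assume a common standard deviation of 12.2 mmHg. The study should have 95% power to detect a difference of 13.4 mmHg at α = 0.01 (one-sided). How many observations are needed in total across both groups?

For two equal groups, n per group = 2·((z_α + z_β)·σ/δ)².
z_α = 2.326; z_β = 1.645 (power 95%).
n = 2 × (3.971 × 12.2 / 13.4)² = 2 × 13.07 = 26.14
Round up: n = 27 per group.
Total across both groups: 2 × 27 = 54.

54 total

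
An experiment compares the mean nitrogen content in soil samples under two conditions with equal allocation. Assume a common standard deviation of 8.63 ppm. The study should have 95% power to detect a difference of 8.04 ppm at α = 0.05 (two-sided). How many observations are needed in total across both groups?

60 total

For two equal groups, n per group = 2·((z_{α/2} + z_β)·σ/δ)².
z_{α/2} = 1.960; z_β = 1.645 (power 95%).
n = 2 × (3.605 × 8.63 / 8.04)² = 2 × 14.97 = 29.94
Round up: n = 30 per group.
Total across both groups: 2 × 30 = 60.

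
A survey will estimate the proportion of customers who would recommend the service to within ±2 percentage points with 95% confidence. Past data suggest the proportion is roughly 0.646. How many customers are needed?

2197

For a proportion with margin E = 0.02 at 95% confidence, z = 1.960.
n = p̂(1−p̂)(z/E)² = 0.646 × 0.354 × (1.960/0.02)² = 2196.28
Round up: n = 2197.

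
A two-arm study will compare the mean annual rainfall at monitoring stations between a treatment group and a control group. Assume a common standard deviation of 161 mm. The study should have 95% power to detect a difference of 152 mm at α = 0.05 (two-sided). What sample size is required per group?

For two equal groups, n per group = 2·((z_{α/2} + z_β)·σ/δ)².
z_{α/2} = 1.960; z_β = 1.645 (power 95%).
n = 2 × (3.605 × 161 / 152)² = 2 × 14.58 = 29.16
Round up: n = 30 per group.

30 per group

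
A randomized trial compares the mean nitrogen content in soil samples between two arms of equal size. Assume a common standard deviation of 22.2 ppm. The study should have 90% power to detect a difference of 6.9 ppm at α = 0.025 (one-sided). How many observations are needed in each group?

218 per group

For two equal groups, n per group = 2·((z_α + z_β)·σ/δ)².
z_α = 1.960; z_β = 1.282 (power 90%).
n = 2 × (3.242 × 22.2 / 6.9)² = 2 × 108.80 = 217.60
Round up: n = 218 per group.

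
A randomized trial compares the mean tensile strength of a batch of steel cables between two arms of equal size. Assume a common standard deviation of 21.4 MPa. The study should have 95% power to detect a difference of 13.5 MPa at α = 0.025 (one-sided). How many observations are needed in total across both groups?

For two equal groups, n per group = 2·((z_α + z_β)·σ/δ)².
z_α = 1.960; z_β = 1.645 (power 95%).
n = 2 × (3.605 × 21.4 / 13.5)² = 2 × 32.66 = 65.32
Round up: n = 66 per group.
Total across both groups: 2 × 66 = 132.

132 total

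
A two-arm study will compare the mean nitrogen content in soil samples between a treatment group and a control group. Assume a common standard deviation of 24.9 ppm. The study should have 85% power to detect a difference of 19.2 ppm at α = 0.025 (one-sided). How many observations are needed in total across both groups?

62 total

For two equal groups, n per group = 2·((z_α + z_β)·σ/δ)².
z_α = 1.960; z_β = 1.036 (power 85%).
n = 2 × (2.996 × 24.9 / 19.2)² = 2 × 15.10 = 30.20
Round up: n = 31 per group.
Total across both groups: 2 × 31 = 62.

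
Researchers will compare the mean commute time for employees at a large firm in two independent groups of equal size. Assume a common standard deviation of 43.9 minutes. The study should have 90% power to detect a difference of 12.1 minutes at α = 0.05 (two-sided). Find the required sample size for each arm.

For two equal groups, n per group = 2·((z_{α/2} + z_β)·σ/δ)².
z_{α/2} = 1.960; z_β = 1.282 (power 90%).
n = 2 × (3.242 × 43.9 / 12.1)² = 2 × 138.35 = 276.70
Round up: n = 277 per group.

277 per group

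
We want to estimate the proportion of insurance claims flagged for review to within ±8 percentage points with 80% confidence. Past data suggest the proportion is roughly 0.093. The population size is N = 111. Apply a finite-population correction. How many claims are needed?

For a proportion with margin E = 0.08 at 80% confidence, z = 1.282.
n = p̂(1−p̂)(z/E)² = 0.093 × 0.907 × (1.282/0.08)² = 21.66 — call this n₀.
Finite-population correction with N = 111: n = n₀ / (1 + (n₀−1)/N) = 21.66 / 1.186 = 18.26
Round up: n = 19.

19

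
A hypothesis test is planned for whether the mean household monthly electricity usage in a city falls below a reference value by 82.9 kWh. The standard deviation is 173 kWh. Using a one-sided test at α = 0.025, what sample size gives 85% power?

40

For a one-sample z-test, n = ((z_α + z_β)·σ/δ)².
z_α = 1.960 (one-sided α = 0.025); z_β = 1.036 (power 85% → β = 0.15).
n = (2.996 × 173 / 82.9)² = 39.09
Round up: n = 40.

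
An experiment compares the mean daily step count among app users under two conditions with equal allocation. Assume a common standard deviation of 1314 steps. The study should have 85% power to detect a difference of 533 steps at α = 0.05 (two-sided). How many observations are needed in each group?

110 per group

For two equal groups, n per group = 2·((z_{α/2} + z_β)·σ/δ)².
z_{α/2} = 1.960; z_β = 1.036 (power 85%).
n = 2 × (2.996 × 1314 / 533)² = 2 × 54.55 = 109.10
Round up: n = 110 per group.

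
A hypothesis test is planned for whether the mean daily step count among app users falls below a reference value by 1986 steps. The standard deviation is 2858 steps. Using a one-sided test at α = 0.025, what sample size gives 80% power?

17

For a one-sample z-test, n = ((z_α + z_β)·σ/δ)².
z_α = 1.960 (one-sided α = 0.025); z_β = 0.842 (power 80% → β = 0.2).
n = (2.802 × 2858 / 1986)² = 16.26
Round up: n = 17.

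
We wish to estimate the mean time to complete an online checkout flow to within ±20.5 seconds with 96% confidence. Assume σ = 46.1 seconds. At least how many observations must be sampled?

For a mean, the margin of error is E = z·σ/√n, so n = (zσ/E)².
At 96% confidence, z = 2.054.
n = (2.054 × 46.1 / 20.5)² = 21.34
Round up: n = 22.

22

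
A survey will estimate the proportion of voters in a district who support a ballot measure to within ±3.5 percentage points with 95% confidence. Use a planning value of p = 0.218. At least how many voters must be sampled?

For a proportion with margin E = 0.035 at 95% confidence, z = 1.960.
n = p̂(1−p̂)(z/E)² = 0.218 × 0.782 × (1.960/0.035)² = 534.61
Round up: n = 535.

535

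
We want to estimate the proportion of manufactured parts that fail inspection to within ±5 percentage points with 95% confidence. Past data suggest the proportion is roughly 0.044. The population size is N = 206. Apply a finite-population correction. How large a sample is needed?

For a proportion with margin E = 0.05 at 95% confidence, z = 1.960.
n = p̂(1−p̂)(z/E)² = 0.044 × 0.956 × (1.960/0.05)² = 64.64 — call this n₀.
Finite-population correction with N = 206: n = n₀ / (1 + (n₀−1)/N) = 64.64 / 1.309 = 49.38
Round up: n = 50.

50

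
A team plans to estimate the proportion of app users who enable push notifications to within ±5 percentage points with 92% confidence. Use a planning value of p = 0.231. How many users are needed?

218

For a proportion with margin E = 0.05 at 92% confidence, z = 1.751.
n = p̂(1−p̂)(z/E)² = 0.231 × 0.769 × (1.751/0.05)² = 217.86
Round up: n = 218.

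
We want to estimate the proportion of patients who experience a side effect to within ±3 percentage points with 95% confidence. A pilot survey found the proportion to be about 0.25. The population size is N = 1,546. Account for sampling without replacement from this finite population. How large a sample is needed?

528

For a proportion with margin E = 0.03 at 95% confidence, z = 1.960.
n = p̂(1−p̂)(z/E)² = 0.25 × 0.75 × (1.960/0.03)² = 800.33 — call this n₀.
Finite-population correction with N = 1,546: n = n₀ / (1 + (n₀−1)/N) = 800.33 / 1.517 = 527.57
Round up: n = 528.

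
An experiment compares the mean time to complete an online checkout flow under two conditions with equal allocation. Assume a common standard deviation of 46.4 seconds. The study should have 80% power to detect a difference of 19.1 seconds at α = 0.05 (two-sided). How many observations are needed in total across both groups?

186 total

For two equal groups, n per group = 2·((z_{α/2} + z_β)·σ/δ)².
z_{α/2} = 1.960; z_β = 0.842 (power 80%).
n = 2 × (2.802 × 46.4 / 19.1)² = 2 × 46.33 = 92.66
Round up: n = 93 per group.
Total across both groups: 2 × 93 = 186.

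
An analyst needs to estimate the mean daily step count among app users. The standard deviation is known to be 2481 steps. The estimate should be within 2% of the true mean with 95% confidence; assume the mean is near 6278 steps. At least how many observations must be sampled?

For a mean, the margin of error is E = z·σ/√n, so n = (zσ/E)².
At 95% confidence, z = 1.960.
E = 2% of 6278 = 125.6 steps.
n = (1.960 × 2481 / 125.6)² = 1499.90
Round up: n = 1500.

1500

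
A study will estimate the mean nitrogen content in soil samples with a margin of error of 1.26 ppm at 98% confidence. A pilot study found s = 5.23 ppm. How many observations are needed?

For a mean, the margin of error is E = z·σ/√n, so n = (zσ/E)².
At 98% confidence, z = 2.326.
n = (2.326 × 5.23 / 1.26)² = 93.21
Round up: n = 94.

94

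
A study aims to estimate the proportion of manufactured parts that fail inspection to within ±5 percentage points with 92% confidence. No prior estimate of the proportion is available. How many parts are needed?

For a proportion with margin E = 0.05 at 92% confidence, z = 1.751.
With no prior estimate, use p = 0.5, which maximizes p(1−p) at 0.25.
n = 0.25 × (z/E)² = 0.25 × (1.751/0.05)² = 306.60
Round up: n = 307.

n = 307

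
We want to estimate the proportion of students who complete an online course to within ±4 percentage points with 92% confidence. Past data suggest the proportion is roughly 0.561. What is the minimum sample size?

For a proportion with margin E = 0.04 at 92% confidence, z = 1.751.
n = p̂(1−p̂)(z/E)² = 0.561 × 0.439 × (1.751/0.04)² = 471.93
Round up: n = 472.

472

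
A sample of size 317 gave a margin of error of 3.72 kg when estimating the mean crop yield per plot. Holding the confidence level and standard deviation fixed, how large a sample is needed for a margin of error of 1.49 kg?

1976

Margin of error scales as 1/√n, so n₂ = n₁·(E₁/E₂)².
n₂ = 317 × (3.72/1.49)² = 317 × 6.233 = 1975.86
Round up: n₂ = 1976.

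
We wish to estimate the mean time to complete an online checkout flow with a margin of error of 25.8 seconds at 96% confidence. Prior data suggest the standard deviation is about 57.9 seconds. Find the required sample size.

For a mean, the margin of error is E = z·σ/√n, so n = (zσ/E)².
At 96% confidence, z = 2.054.
n = (2.054 × 57.9 / 25.8)² = 21.25
Round up: n = 22.

22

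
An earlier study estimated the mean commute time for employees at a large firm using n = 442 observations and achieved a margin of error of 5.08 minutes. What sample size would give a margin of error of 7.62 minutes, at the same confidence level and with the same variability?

n = 197

Margin of error scales as 1/√n, so n₂ = n₁·(E₁/E₂)².
n₂ = 442 × (5.08/7.62)² = 442 × 0.4444 = 196.42
Round up: n₂ = 197.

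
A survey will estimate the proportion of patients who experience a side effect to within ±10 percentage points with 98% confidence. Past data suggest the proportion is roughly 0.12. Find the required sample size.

For a proportion with margin E = 0.1 at 98% confidence, z = 2.326.
n = p̂(1−p̂)(z/E)² = 0.12 × 0.88 × (2.326/0.1)² = 57.13
Round up: n = 58.

58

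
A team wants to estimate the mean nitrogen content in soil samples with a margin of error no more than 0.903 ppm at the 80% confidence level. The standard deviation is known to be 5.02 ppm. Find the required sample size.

For a mean, the margin of error is E = z·σ/√n, so n = (zσ/E)².
At 80% confidence, z = 1.282.
n = (1.282 × 5.02 / 0.903)² = 50.79
Round up: n = 51.

n = 51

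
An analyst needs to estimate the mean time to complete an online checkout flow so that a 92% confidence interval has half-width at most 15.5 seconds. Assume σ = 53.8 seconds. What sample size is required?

For a mean, the margin of error is E = z·σ/√n, so n = (zσ/E)².
At 92% confidence, z = 1.751.
n = (1.751 × 53.8 / 15.5)² = 36.94
Round up: n = 37.

37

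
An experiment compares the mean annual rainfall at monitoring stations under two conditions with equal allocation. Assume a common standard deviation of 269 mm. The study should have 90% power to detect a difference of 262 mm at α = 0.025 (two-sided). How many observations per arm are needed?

27 per group

For two equal groups, n per group = 2·((z_{α/2} + z_β)·σ/δ)².
z_{α/2} = 2.241; z_β = 1.282 (power 90%).
n = 2 × (3.523 × 269 / 262)² = 2 × 13.08 = 26.16
Round up: n = 27 per group.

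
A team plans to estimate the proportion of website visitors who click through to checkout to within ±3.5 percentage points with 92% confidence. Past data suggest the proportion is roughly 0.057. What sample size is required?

135

For a proportion with margin E = 0.035 at 92% confidence, z = 1.751.
n = p̂(1−p̂)(z/E)² = 0.057 × 0.943 × (1.751/0.035)² = 134.53
Round up: n = 135.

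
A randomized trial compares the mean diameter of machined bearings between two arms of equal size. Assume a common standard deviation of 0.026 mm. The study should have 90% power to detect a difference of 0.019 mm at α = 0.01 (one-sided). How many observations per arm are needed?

49 per group

For two equal groups, n per group = 2·((z_α + z_β)·σ/δ)².
z_α = 2.326; z_β = 1.282 (power 90%).
n = 2 × (3.608 × 0.026 / 0.019)² = 2 × 24.38 = 48.76
Round up: n = 49 per group.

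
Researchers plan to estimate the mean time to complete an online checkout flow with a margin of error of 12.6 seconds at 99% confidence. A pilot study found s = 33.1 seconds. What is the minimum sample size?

46

For a mean, the margin of error is E = z·σ/√n, so n = (zσ/E)².
At 99% confidence, z = 2.576.
n = (2.576 × 33.1 / 12.6)² = 45.79
Round up: n = 46.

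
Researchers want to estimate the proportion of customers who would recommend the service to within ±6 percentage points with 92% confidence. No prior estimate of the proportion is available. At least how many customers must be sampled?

For a proportion with margin E = 0.06 at 92% confidence, z = 1.751.
With no prior estimate, use p = 0.5, which maximizes p(1−p) at 0.25.
n = 0.25 × (z/E)² = 0.25 × (1.751/0.06)² = 212.92
Round up: n = 213.

213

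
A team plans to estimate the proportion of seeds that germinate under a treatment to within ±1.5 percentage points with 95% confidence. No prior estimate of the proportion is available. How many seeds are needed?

4269

For a proportion with margin E = 0.015 at 95% confidence, z = 1.960.
With no prior estimate, use p = 0.5, which maximizes p(1−p) at 0.25.
n = 0.25 × (z/E)² = 0.25 × (1.960/0.015)² = 4268.44
Round up: n = 4269.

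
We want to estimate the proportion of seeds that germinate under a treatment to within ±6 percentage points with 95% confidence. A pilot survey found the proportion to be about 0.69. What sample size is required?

n = 229

For a proportion with margin E = 0.06 at 95% confidence, z = 1.960.
n = p̂(1−p̂)(z/E)² = 0.69 × 0.31 × (1.960/0.06)² = 228.26
Round up: n = 229.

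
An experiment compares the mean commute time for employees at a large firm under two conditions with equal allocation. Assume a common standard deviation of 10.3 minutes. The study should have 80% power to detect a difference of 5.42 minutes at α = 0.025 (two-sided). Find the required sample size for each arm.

For two equal groups, n per group = 2·((z_{α/2} + z_β)·σ/δ)².
z_{α/2} = 2.241; z_β = 0.842 (power 80%).
n = 2 × (3.083 × 10.3 / 5.42)² = 2 × 34.33 = 68.66
Round up: n = 69 per group.

69 per group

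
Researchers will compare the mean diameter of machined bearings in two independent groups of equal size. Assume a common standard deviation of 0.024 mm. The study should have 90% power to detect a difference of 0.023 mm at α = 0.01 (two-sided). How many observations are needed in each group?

33 per group

For two equal groups, n per group = 2·((z_{α/2} + z_β)·σ/δ)².
z_{α/2} = 2.576; z_β = 1.282 (power 90%).
n = 2 × (3.858 × 0.024 / 0.023)² = 2 × 16.21 = 32.42
Round up: n = 33 per group.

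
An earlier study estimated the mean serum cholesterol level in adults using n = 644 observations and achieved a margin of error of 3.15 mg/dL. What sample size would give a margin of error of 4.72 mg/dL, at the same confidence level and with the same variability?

Margin of error scales as 1/√n, so n₂ = n₁·(E₁/E₂)².
n₂ = 644 × (3.15/4.72)² = 644 × 0.4454 = 286.84
Round up: n₂ = 287.

287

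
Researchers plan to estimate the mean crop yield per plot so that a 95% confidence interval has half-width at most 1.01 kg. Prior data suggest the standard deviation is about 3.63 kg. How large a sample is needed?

50

For a mean, the margin of error is E = z·σ/√n, so n = (zσ/E)².
At 95% confidence, z = 1.960.
n = (1.960 × 3.63 / 1.01)² = 49.62
Round up: n = 50.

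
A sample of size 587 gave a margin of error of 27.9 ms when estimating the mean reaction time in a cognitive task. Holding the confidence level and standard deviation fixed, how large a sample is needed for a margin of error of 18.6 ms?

1321

Margin of error scales as 1/√n, so n₂ = n₁·(E₁/E₂)².
n₂ = 587 × (27.9/18.6)² = 587 × 2.25 = 1320.75
Round up: n₂ = 1321.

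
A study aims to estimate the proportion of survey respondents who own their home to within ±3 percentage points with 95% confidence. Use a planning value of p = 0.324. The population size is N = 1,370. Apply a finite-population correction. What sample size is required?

556

For a proportion with margin E = 0.03 at 95% confidence, z = 1.960.
n = p̂(1−p̂)(z/E)² = 0.324 × 0.676 × (1.960/0.03)² = 934.89 — call this n₀.
Finite-population correction with N = 1,370: n = n₀ / (1 + (n₀−1)/N) = 934.89 / 1.682 = 555.82
Round up: n = 556.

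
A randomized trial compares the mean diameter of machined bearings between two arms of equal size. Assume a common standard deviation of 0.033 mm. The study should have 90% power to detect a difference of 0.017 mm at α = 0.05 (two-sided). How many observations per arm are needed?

For two equal groups, n per group = 2·((z_{α/2} + z_β)·σ/δ)².
z_{α/2} = 1.960; z_β = 1.282 (power 90%).
n = 2 × (3.242 × 0.033 / 0.017)² = 2 × 39.61 = 79.22
Round up: n = 80 per group.

80 per group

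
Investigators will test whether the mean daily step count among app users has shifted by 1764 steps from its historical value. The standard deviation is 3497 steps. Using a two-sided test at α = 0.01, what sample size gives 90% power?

For a one-sample z-test, n = ((z_{α/2} + z_β)·σ/δ)².
z_{α/2} = 2.576 (two-sided α = 0.01); z_β = 1.282 (power 90% → β = 0.1).
n = (3.858 × 3497 / 1764)² = 58.49
Round up: n = 59.

59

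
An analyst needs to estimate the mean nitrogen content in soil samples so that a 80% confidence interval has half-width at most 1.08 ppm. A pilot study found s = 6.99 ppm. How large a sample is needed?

69

For a mean, the margin of error is E = z·σ/√n, so n = (zσ/E)².
At 80% confidence, z = 1.282.
n = (1.282 × 6.99 / 1.08)² = 68.85
Round up: n = 69.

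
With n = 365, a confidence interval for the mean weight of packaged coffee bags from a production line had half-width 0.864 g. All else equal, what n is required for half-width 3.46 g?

Margin of error scales as 1/√n, so n₂ = n₁·(E₁/E₂)².
n₂ = 365 × (0.864/3.46)² = 365 × 0.06236 = 22.76
Round up: n₂ = 23.

23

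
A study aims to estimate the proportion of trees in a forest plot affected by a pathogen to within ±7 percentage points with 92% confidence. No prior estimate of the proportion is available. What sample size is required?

157

For a proportion with margin E = 0.07 at 92% confidence, z = 1.751.
With no prior estimate, use p = 0.5, which maximizes p(1−p) at 0.25.
n = 0.25 × (z/E)² = 0.25 × (1.751/0.07)² = 156.43
Round up: n = 157.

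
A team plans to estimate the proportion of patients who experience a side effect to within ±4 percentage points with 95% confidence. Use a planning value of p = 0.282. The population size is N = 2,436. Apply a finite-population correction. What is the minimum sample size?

For a proportion with margin E = 0.04 at 95% confidence, z = 1.960.
n = p̂(1−p̂)(z/E)² = 0.282 × 0.718 × (1.960/0.04)² = 486.14 — call this n₀.
Finite-population correction with N = 2,436: n = n₀ / (1 + (n₀−1)/N) = 486.14 / 1.199 = 405.45
Round up: n = 406.

n = 406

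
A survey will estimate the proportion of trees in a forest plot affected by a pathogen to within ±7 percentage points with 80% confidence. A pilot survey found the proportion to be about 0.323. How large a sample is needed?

n = 74

For a proportion with margin E = 0.07 at 80% confidence, z = 1.282.
n = p̂(1−p̂)(z/E)² = 0.323 × 0.677 × (1.282/0.07)² = 73.35
Round up: n = 74.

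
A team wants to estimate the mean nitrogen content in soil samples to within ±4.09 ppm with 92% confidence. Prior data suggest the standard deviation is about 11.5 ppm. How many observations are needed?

25

For a mean, the margin of error is E = z·σ/√n, so n = (zσ/E)².
At 92% confidence, z = 1.751.
n = (1.751 × 11.5 / 4.09)² = 24.24
Round up: n = 25.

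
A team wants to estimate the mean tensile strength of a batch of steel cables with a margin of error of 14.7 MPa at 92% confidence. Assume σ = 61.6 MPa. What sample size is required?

For a mean, the margin of error is E = z·σ/√n, so n = (zσ/E)².
At 92% confidence, z = 1.751.
n = (1.751 × 61.6 / 14.7)² = 53.84
Round up: n = 54.

54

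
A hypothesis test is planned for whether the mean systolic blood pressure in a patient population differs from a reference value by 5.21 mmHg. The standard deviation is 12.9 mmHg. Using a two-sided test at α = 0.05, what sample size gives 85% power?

n = 56

For a one-sample z-test, n = ((z_{α/2} + z_β)·σ/δ)².
z_{α/2} = 1.960 (two-sided α = 0.05); z_β = 1.036 (power 85% → β = 0.15).
n = (2.996 × 12.9 / 5.21)² = 55.03
Round up: n = 56.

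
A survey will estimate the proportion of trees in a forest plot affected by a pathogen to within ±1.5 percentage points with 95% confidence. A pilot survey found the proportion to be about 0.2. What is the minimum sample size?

For a proportion with margin E = 0.015 at 95% confidence, z = 1.960.
n = p̂(1−p̂)(z/E)² = 0.2 × 0.8 × (1.960/0.015)² = 2731.80
Round up: n = 2732.

2732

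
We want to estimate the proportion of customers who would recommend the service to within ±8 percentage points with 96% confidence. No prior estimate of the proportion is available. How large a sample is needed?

For a proportion with margin E = 0.08 at 96% confidence, z = 2.054.
With no prior estimate, use p = 0.5, which maximizes p(1−p) at 0.25.
n = 0.25 × (z/E)² = 0.25 × (2.054/0.08)² = 164.80
Round up: n = 165.

165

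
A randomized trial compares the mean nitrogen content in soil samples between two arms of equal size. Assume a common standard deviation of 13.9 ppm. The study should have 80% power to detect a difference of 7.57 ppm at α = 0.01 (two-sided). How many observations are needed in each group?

For two equal groups, n per group = 2·((z_{α/2} + z_β)·σ/δ)².
z_{α/2} = 2.576; z_β = 0.842 (power 80%).
n = 2 × (3.418 × 13.9 / 7.57)² = 2 × 39.39 = 78.78
Round up: n = 79 per group.

79 per group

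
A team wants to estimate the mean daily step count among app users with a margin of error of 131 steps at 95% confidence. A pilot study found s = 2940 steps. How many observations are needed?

n = 1935

For a mean, the margin of error is E = z·σ/√n, so n = (zσ/E)².
At 95% confidence, z = 1.960.
n = (1.960 × 2940 / 131)² = 1934.93
Round up: n = 1935.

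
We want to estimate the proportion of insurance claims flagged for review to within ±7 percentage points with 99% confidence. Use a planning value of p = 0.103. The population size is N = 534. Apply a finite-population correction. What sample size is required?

n = 102

For a proportion with margin E = 0.07 at 99% confidence, z = 2.576.
n = p̂(1−p̂)(z/E)² = 0.103 × 0.897 × (2.576/0.07)² = 125.12 — call this n₀.
Finite-population correction with N = 534: n = n₀ / (1 + (n₀−1)/N) = 125.12 / 1.232 = 101.56
Round up: n = 102.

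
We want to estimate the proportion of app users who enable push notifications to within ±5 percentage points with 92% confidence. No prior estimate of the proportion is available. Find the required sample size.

307

For a proportion with margin E = 0.05 at 92% confidence, z = 1.751.
With no prior estimate, use p = 0.5, which maximizes p(1−p) at 0.25.
n = 0.25 × (z/E)² = 0.25 × (1.751/0.05)² = 306.60
Round up: n = 307.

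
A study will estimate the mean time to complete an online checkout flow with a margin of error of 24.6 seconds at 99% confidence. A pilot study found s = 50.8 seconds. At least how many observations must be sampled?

For a mean, the margin of error is E = z·σ/√n, so n = (zσ/E)².
At 99% confidence, z = 2.576.
n = (2.576 × 50.8 / 24.6)² = 28.30
Round up: n = 29.

29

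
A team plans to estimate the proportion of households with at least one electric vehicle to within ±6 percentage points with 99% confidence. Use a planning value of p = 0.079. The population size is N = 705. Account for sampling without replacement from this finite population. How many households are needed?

n = 113

For a proportion with margin E = 0.06 at 99% confidence, z = 2.576.
n = p̂(1−p̂)(z/E)² = 0.079 × 0.921 × (2.576/0.06)² = 134.11 — call this n₀.
Finite-population correction with N = 705: n = n₀ / (1 + (n₀−1)/N) = 134.11 / 1.189 = 112.79
Round up: n = 113.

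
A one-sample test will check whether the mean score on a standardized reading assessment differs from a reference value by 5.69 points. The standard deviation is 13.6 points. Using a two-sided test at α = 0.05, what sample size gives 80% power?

For a one-sample z-test, n = ((z_{α/2} + z_β)·σ/δ)².
z_{α/2} = 1.960 (two-sided α = 0.05); z_β = 0.842 (power 80% → β = 0.2).
n = (2.802 × 13.6 / 5.69)² = 44.85
Round up: n = 45.

n = 45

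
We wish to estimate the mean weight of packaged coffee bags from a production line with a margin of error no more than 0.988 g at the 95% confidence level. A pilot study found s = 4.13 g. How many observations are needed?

68

For a mean, the margin of error is E = z·σ/√n, so n = (zσ/E)².
At 95% confidence, z = 1.960.
n = (1.960 × 4.13 / 0.988)² = 67.13
Round up: n = 68.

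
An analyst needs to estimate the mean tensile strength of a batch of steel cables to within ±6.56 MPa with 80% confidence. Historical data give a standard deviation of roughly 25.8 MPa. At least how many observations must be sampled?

26

For a mean, the margin of error is E = z·σ/√n, so n = (zσ/E)².
At 80% confidence, z = 1.282.
n = (1.282 × 25.8 / 6.56)² = 25.42
Round up: n = 26.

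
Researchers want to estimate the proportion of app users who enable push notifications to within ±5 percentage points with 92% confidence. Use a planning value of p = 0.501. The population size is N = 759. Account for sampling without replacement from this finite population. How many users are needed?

For a proportion with margin E = 0.05 at 92% confidence, z = 1.751.
n = p̂(1−p̂)(z/E)² = 0.501 × 0.499 × (1.751/0.05)² = 306.60 — call this n₀.
Finite-population correction with N = 759: n = n₀ / (1 + (n₀−1)/N) = 306.60 / 1.403 = 218.53
Round up: n = 219.

n = 219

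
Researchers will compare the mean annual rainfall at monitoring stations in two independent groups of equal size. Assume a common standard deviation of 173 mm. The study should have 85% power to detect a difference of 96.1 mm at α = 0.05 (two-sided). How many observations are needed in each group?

59 per group

For two equal groups, n per group = 2·((z_{α/2} + z_β)·σ/δ)².
z_{α/2} = 1.960; z_β = 1.036 (power 85%).
n = 2 × (2.996 × 173 / 96.1)² = 2 × 29.09 = 58.18
Round up: n = 59 per group.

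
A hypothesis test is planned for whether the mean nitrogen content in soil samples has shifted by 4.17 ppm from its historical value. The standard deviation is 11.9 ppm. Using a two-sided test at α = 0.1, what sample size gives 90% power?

n = 70

For a one-sample z-test, n = ((z_{α/2} + z_β)·σ/δ)².
z_{α/2} = 1.645 (two-sided α = 0.1); z_β = 1.282 (power 90% → β = 0.1).
n = (2.927 × 11.9 / 4.17)² = 69.77
Round up: n = 70.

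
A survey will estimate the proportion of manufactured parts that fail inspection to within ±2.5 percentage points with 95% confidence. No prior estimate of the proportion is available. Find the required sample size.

n = 1537

For a proportion with margin E = 0.025 at 95% confidence, z = 1.960.
With no prior estimate, use p = 0.5, which maximizes p(1−p) at 0.25.
n = 0.25 × (z/E)² = 0.25 × (1.960/0.025)² = 1536.64
Round up: n = 1537.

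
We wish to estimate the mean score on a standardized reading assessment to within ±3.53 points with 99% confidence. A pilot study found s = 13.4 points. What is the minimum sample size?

For a mean, the margin of error is E = z·σ/√n, so n = (zσ/E)².
At 99% confidence, z = 2.576.
n = (2.576 × 13.4 / 3.53)² = 95.62
Round up: n = 96.

n = 96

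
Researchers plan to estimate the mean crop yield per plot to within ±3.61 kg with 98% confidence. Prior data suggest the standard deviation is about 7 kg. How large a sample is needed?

For a mean, the margin of error is E = z·σ/√n, so n = (zσ/E)².
At 98% confidence, z = 2.326.
n = (2.326 × 7 / 3.61)² = 20.34
Round up: n = 21.

21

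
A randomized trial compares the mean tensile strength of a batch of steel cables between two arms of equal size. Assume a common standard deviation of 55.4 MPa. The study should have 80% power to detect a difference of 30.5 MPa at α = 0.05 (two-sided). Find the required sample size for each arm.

For two equal groups, n per group = 2·((z_{α/2} + z_β)·σ/δ)².
z_{α/2} = 1.960; z_β = 0.842 (power 80%).
n = 2 × (2.802 × 55.4 / 30.5)² = 2 × 25.90 = 51.80
Round up: n = 52 per group.

52 per group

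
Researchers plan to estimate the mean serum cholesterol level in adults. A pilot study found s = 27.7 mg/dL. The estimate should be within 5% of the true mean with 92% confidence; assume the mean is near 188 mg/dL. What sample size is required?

27

For a mean, the margin of error is E = z·σ/√n, so n = (zσ/E)².
At 92% confidence, z = 1.751.
E = 5% of 188 = 9.4 mg/dL.
n = (1.751 × 27.7 / 9.4)² = 26.62
Round up: n = 27.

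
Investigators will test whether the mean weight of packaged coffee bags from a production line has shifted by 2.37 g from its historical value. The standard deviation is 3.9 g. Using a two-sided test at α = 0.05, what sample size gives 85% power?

For a one-sample z-test, n = ((z_{α/2} + z_β)·σ/δ)².
z_{α/2} = 1.960 (two-sided α = 0.05); z_β = 1.036 (power 85% → β = 0.15).
n = (2.996 × 3.9 / 2.37)² = 24.31
Round up: n = 25.

25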